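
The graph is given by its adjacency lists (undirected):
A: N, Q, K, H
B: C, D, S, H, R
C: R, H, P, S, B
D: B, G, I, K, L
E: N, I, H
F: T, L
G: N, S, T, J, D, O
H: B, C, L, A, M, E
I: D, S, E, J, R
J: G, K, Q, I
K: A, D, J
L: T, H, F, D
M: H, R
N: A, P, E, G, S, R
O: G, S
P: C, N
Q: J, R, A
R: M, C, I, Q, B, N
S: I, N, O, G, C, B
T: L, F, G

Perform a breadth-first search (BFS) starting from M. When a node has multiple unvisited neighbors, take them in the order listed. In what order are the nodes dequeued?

M, H, R, B, C, L, A, E, I, Q, N, D, S, P, T, F, K, J, G, O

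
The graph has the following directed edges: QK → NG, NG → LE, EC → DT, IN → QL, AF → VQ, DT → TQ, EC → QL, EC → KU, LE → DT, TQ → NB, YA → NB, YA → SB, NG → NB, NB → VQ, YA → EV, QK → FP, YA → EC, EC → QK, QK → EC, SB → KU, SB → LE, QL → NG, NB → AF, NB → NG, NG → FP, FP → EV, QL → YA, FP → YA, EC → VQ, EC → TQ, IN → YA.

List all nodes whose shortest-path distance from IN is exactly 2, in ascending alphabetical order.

EC, EV, NB, NG, SB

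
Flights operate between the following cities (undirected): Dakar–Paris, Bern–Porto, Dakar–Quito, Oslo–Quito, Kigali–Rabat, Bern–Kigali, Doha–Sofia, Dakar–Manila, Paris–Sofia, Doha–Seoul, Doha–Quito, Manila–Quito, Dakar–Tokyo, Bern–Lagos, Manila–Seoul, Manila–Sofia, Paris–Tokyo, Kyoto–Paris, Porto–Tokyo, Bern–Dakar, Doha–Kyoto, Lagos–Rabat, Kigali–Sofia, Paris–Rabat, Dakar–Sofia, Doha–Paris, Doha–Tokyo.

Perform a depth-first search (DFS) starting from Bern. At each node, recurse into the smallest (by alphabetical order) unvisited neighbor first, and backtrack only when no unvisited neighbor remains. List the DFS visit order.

Bern, Dakar, Manila, Quito, Doha, Kyoto, Paris, Rabat, Kigali, Sofia, Lagos, Tokyo, Porto, Seoul, Oslo

Visit Bern
Bern → Dakar
Dakar → Manila
Manila → Quito
Quito → Doha
Doha → Kyoto
Kyoto → Paris
Paris → Rabat
Rabat → Kigali
Kigali → Sofia
Rabat → Lagos
Paris → Tokyo
Tokyo → Porto
Doha → Seoul
Quito → Oslo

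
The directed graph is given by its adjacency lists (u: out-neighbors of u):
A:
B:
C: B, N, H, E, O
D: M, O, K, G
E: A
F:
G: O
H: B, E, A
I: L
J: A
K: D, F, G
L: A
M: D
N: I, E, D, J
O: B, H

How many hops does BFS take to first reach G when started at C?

3

Level 0: C
Level 1: B, E, H, N, O
Level 2: A, D, I, J
Level 3: G, K, L, M
Level 4: F
G first appears at level 3.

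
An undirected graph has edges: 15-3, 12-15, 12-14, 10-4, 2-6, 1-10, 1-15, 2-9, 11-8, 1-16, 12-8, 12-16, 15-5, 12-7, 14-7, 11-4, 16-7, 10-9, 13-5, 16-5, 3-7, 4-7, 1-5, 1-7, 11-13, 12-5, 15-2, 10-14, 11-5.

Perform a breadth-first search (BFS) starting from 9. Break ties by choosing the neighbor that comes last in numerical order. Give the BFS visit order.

Visit 9; enqueue 10, 2 → queue [10, 2]
Visit 10; enqueue 14, 4, 1 → queue [2, 14, 4, 1]
Visit 2; enqueue 15, 6 → queue [14, 4, 1, 15, 6]
Visit 14; enqueue 12, 7 → queue [4, 1, 15, 6, 12, 7]
Visit 4; enqueue 11 → queue [1, 15, 6, 12, 7, 11]
Visit 1; enqueue 16, 5 → queue [15, 6, 12, 7, 11, 16, 5]
Visit 15; enqueue 3 → queue [6, 12, 7, 11, 16, 5, 3]
Visit 6 → queue [12, 7, 11, 16, 5, 3]
Visit 12; enqueue 8 → queue [7, 11, 16, 5, 3, 8]
Visit 7 → queue [11, 16, 5, 3, 8]
Visit 11; enqueue 13 → queue [16, 5, 3, 8, 13]
Visit 16 → queue [5, 3, 8, 13]
Visit 5 → queue [3, 8, 13]
Visit 3 → queue [8, 13]
Visit 8 → queue [13]
Visit 13 → queue []

9 10 2 14 4 1 15 6 12 7 11 16 5 3 8 13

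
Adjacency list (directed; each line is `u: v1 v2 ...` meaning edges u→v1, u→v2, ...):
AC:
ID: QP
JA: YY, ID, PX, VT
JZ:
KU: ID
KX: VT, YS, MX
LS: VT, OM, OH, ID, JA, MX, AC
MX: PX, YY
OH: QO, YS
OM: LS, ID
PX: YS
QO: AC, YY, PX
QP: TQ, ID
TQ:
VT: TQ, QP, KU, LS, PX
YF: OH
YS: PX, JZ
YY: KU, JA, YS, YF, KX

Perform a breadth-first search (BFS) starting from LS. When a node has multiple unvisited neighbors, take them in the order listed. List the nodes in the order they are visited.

Visit LS; enqueue VT, OM, OH, ID, JA, MX, AC → queue [VT, OM, OH, ID, JA, MX, AC]
Visit VT; enqueue TQ, QP, KU, PX → queue [OM, OH, ID, JA, MX, AC, TQ, QP, KU, PX]
Visit OM → queue [OH, ID, JA, MX, AC, TQ, QP, KU, PX]
Visit OH; enqueue QO, YS → queue [ID, JA, MX, AC, TQ, QP, KU, PX, QO, YS]
Visit ID → queue [JA, MX, AC, TQ, QP, KU, PX, QO, YS]
Visit JA; enqueue YY → queue [MX, AC, TQ, QP, KU, PX, QO, YS, YY]
Visit MX → queue [AC, TQ, QP, KU, PX, QO, YS, YY]
Visit AC → queue [TQ, QP, KU, PX, QO, YS, YY]
Visit TQ → queue [QP, KU, PX, QO, YS, YY]
Visit QP → queue [KU, PX, QO, YS, YY]
Visit KU → queue [PX, QO, YS, YY]
Visit PX → queue [QO, YS, YY]
Visit QO → queue [YS, YY]
Visit YS; enqueue JZ → queue [YY, JZ]
Visit YY; enqueue YF, KX → queue [JZ, YF, KX]
Visit JZ → queue [YF, KX]
Visit YF → queue [KX]
Visit KX → queue []

LS -> VT -> OM -> OH -> ID -> JA -> MX -> AC -> TQ -> QP -> KU -> PX -> QO -> YS -> YY -> JZ -> YF -> KX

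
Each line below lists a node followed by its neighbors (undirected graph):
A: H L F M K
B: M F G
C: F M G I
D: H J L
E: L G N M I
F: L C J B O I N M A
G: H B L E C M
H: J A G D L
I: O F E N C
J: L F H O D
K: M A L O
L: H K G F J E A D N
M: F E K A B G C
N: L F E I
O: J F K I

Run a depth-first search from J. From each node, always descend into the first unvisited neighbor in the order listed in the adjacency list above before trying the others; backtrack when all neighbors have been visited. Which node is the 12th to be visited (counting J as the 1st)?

Visit J
J → L
L → H
H → A
A → F
F → C
C → M
M → E
E → G
G → B
E → N
N → I
I → O
O → K
H → D

Visit order: J, L, H, A, F, C, M, E, G, B, N, I, O, K, D

I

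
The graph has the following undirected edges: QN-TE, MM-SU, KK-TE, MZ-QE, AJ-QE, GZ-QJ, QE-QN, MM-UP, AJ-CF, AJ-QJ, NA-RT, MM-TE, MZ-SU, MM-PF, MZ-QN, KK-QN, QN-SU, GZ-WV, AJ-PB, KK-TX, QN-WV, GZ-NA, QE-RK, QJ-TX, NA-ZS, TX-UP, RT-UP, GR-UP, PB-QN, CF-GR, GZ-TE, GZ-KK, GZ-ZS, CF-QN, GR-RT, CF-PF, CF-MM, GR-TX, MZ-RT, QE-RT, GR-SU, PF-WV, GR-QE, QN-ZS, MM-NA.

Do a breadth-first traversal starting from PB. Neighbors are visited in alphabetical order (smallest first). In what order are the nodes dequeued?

PB → AJ → QN → CF → QE → QJ → KK → MZ → SU → TE → WV → ZS → GR → MM → PF → RK → RT → GZ → TX → NA → UP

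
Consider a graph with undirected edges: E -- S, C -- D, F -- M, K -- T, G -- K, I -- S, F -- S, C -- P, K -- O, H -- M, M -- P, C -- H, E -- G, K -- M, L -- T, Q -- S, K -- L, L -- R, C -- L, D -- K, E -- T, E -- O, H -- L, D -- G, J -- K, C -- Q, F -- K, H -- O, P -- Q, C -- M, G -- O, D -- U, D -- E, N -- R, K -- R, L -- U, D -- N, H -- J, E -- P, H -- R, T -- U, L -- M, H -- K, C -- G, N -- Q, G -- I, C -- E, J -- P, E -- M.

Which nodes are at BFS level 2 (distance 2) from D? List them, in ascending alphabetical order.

F, H, I, J, L, M, O, P, Q, R, S, T

Level 0: D
Level 1: C, E, G, K, N, U
Level 2: F, H, I, J, L, M, O, P, Q, R, S, T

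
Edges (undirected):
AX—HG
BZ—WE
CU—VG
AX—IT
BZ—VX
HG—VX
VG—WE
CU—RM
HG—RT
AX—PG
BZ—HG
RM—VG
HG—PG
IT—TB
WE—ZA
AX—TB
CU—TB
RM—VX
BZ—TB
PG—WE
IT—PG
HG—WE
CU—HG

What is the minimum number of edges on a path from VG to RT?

3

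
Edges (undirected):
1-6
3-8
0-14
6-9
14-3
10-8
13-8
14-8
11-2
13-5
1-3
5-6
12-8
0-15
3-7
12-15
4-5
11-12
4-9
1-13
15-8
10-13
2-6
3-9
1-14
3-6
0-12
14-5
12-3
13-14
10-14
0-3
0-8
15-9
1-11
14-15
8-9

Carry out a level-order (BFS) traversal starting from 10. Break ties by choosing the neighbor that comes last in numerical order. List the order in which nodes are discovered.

Visit 10; enqueue 14, 13, 8 → queue [14, 13, 8]
Visit 14; enqueue 15, 5, 3, 1, 0 → queue [13, 8, 15, 5, 3, 1, 0]
Visit 13 → queue [8, 15, 5, 3, 1, 0]
Visit 8; enqueue 12, 9 → queue [15, 5, 3, 1, 0, 12, 9]
Visit 15 → queue [5, 3, 1, 0, 12, 9]
Visit 5; enqueue 6, 4 → queue [3, 1, 0, 12, 9, 6, 4]
Visit 3; enqueue 7 → queue [1, 0, 12, 9, 6, 4, 7]
Visit 1; enqueue 11 → queue [0, 12, 9, 6, 4, 7, 11]
Visit 0 → queue [12, 9, 6, 4, 7, 11]
Visit 12 → queue [9, 6, 4, 7, 11]
Visit 9 → queue [6, 4, 7, 11]
Visit 6; enqueue 2 → queue [4, 7, 11, 2]
Visit 4 → queue [7, 11, 2]
Visit 7 → queue [11, 2]
Visit 11 → queue [2]
Visit 2 → queue []

10 -> 14 -> 13 -> 8 -> 15 -> 5 -> 3 -> 1 -> 0 -> 12 -> 9 -> 6 -> 4 -> 7 -> 11 -> 2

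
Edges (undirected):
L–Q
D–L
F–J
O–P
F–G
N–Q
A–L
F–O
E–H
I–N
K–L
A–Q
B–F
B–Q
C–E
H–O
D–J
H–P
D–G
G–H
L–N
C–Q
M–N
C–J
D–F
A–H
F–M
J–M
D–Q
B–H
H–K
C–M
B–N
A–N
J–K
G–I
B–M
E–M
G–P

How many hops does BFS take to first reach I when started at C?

Level 0: C
Level 1: E, J, M, Q
Level 2: A, B, D, F, H, K, L, N
Level 3: G, I, O, P
I first appears at level 3.

3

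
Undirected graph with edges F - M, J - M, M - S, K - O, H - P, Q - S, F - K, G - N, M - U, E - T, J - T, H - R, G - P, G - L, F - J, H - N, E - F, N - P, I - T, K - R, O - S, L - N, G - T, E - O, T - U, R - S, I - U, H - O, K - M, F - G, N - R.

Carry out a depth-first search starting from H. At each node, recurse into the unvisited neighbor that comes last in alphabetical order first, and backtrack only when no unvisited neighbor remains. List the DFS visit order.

H -> R -> S -> Q -> O -> K -> M -> U -> T -> J -> F -> G -> P -> N -> L -> E -> I

Visit H
H → R
R → S
S → Q
S → O
O → K
K → M
M → U
U → T
T → J
J → F
F → G
G → P
P → N
N → L
F → E
T → I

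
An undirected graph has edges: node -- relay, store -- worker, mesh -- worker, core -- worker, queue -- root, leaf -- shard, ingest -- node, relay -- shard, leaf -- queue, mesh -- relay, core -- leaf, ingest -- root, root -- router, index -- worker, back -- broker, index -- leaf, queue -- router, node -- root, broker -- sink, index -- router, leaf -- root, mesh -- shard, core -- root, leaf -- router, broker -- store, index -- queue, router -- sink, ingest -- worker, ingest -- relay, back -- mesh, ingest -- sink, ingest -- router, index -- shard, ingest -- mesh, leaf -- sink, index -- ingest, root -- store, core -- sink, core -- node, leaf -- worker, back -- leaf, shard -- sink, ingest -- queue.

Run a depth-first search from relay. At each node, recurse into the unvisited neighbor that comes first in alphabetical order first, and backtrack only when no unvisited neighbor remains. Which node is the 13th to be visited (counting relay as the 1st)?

store

Visit relay
relay → ingest
ingest → index
index → leaf
leaf → back
back → broker
broker → sink
sink → core
core → node
node → root
root → queue
queue → router
root → store
store → worker
worker → mesh
mesh → shard

Visit order: relay, ingest, index, leaf, back, broker, sink, core, node, root, queue, router, store, worker, mesh, shard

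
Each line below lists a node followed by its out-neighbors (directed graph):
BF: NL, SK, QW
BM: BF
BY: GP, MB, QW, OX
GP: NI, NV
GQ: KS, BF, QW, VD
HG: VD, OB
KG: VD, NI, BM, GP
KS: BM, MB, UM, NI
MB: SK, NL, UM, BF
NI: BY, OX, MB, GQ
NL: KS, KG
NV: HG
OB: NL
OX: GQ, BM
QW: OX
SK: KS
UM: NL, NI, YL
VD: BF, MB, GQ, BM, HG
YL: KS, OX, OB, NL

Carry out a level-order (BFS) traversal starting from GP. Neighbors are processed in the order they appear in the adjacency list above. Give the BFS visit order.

Visit GP; enqueue NI, NV → queue [NI, NV]
Visit NI; enqueue BY, OX, MB, GQ → queue [NV, BY, OX, MB, GQ]
Visit NV; enqueue HG → queue [BY, OX, MB, GQ, HG]
Visit BY; enqueue QW → queue [OX, MB, GQ, HG, QW]
Visit OX; enqueue BM → queue [MB, GQ, HG, QW, BM]
Visit MB; enqueue SK, NL, UM, BF → queue [GQ, HG, QW, BM, SK, NL, UM, BF]
Visit GQ; enqueue KS, VD → queue [HG, QW, BM, SK, NL, UM, BF, KS, VD]
Visit HG; enqueue OB → queue [QW, BM, SK, NL, UM, BF, KS, VD, OB]
Visit QW → queue [BM, SK, NL, UM, BF, KS, VD, OB]
Visit BM → queue [SK, NL, UM, BF, KS, VD, OB]
Visit SK → queue [NL, UM, BF, KS, VD, OB]
Visit NL; enqueue KG → queue [UM, BF, KS, VD, OB, KG]
Visit UM; enqueue YL → queue [BF, KS, VD, OB, KG, YL]
Visit BF → queue [KS, VD, OB, KG, YL]
Visit KS → queue [VD, OB, KG, YL]
Visit VD → queue [OB, KG, YL]
Visit OB → queue [KG, YL]
Visit KG → queue [YL]
Visit YL → queue []

GP → NI → NV → BY → OX → MB → GQ → HG → QW → BM → SK → NL → UM → BF → KS → VD → OB → KG → YL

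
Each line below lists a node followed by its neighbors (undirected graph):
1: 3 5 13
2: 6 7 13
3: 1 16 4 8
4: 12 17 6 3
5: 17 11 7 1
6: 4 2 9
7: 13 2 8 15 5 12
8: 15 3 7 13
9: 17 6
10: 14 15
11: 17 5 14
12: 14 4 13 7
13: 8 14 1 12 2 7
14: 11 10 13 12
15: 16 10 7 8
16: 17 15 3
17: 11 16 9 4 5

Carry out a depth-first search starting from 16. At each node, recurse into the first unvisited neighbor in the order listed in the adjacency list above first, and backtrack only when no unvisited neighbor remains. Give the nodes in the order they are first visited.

16, 17, 11, 5, 7, 13, 8, 15, 10, 14, 12, 4, 6, 2, 9, 3, 1

Visit 16
16 → 17
17 → 11
11 → 5
5 → 7
7 → 13
13 → 8
8 → 15
15 → 10
10 → 14
14 → 12
12 → 4
4 → 6
6 → 2
6 → 9
4 → 3
3 → 1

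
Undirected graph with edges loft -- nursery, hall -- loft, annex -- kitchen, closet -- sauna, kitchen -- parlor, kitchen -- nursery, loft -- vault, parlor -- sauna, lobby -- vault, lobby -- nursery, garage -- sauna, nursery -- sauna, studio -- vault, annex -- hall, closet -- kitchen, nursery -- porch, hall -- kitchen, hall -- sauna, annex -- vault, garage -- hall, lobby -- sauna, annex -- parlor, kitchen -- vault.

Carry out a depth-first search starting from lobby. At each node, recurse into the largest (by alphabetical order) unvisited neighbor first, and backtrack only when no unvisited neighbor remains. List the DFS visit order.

lobby, vault, studio, loft, nursery, sauna, parlor, kitchen, hall, garage, annex, closet, porch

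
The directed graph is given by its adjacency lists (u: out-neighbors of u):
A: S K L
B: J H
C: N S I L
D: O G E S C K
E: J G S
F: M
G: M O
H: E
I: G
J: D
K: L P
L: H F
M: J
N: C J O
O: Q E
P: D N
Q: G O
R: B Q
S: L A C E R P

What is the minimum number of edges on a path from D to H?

Level 0: D
Level 1: C, E, G, K, O, S
Level 2: A, I, J, L, M, N, P, Q, R
Level 3: B, F, H
H first appears at level 3.

3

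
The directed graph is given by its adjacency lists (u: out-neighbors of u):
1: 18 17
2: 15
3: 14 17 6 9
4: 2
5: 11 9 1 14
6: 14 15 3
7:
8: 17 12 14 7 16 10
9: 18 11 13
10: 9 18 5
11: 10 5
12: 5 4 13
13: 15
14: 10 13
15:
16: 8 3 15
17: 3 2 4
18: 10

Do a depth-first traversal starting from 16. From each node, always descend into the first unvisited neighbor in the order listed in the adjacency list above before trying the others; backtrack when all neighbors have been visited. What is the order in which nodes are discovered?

16, 8, 17, 3, 14, 10, 9, 18, 11, 5, 1, 13, 15, 6, 2, 4, 12, 7

Visit 16
16 → 8
8 → 17
17 → 3
3 → 14
14 → 10
10 → 9
9 → 18
9 → 11
11 → 5
5 → 1
9 → 13
13 → 15
3 → 6
17 → 2
17 → 4
8 → 12
8 → 7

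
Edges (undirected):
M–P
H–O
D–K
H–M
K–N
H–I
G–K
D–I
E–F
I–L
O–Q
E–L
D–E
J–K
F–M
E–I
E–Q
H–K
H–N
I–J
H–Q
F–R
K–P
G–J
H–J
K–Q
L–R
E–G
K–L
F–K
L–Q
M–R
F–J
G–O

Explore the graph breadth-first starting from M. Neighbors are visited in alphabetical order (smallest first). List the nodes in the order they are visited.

M F H P R E J K I N O Q L D G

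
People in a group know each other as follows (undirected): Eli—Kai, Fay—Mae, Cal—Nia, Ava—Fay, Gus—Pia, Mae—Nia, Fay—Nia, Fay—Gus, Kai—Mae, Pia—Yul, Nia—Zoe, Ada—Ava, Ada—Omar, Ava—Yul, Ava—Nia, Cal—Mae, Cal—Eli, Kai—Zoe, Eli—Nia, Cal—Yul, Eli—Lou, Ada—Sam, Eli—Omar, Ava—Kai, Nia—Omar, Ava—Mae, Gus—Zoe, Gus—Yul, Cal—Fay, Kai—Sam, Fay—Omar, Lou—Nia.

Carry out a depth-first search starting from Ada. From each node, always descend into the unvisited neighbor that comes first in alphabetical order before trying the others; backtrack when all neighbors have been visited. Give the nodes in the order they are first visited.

Ada -> Ava -> Fay -> Cal -> Eli -> Kai -> Mae -> Nia -> Lou -> Omar -> Zoe -> Gus -> Pia -> Yul -> Sam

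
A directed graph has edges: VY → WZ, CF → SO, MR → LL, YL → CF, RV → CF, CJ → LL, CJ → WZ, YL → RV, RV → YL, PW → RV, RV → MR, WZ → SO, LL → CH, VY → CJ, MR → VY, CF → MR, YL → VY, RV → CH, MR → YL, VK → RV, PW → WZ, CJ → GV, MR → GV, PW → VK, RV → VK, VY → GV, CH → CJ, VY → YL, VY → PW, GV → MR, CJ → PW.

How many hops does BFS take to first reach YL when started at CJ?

3

Level 0: CJ
Level 1: GV, LL, PW, WZ
Level 2: CH, MR, RV, SO, VK
Level 3: CF, VY, YL
YL first appears at level 3.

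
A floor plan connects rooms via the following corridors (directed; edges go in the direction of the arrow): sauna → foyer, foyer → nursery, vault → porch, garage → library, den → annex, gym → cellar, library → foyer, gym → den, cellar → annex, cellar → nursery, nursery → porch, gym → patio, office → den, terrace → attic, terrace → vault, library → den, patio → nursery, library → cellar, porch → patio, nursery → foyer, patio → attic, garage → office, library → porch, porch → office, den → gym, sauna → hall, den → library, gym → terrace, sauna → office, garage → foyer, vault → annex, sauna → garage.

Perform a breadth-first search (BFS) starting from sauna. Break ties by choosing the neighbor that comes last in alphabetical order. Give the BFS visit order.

Visit sauna; enqueue office, hall, garage, foyer → queue [office, hall, garage, foyer]
Visit office; enqueue den → queue [hall, garage, foyer, den]
Visit hall → queue [garage, foyer, den]
Visit garage; enqueue library → queue [foyer, den, library]
Visit foyer; enqueue nursery → queue [den, library, nursery]
Visit den; enqueue gym, annex → queue [library, nursery, gym, annex]
Visit library; enqueue porch, cellar → queue [nursery, gym, annex, porch, cellar]
Visit nursery → queue [gym, annex, porch, cellar]
Visit gym; enqueue terrace, patio → queue [annex, porch, cellar, terrace, patio]
Visit annex → queue [porch, cellar, terrace, patio]
Visit porch → queue [cellar, terrace, patio]
Visit cellar → queue [terrace, patio]
Visit terrace; enqueue vault, attic → queue [patio, vault, attic]
Visit patio → queue [vault, attic]
Visit vault → queue [attic]
Visit attic → queue []

sauna -> office -> hall -> garage -> foyer -> den -> library -> nursery -> gym -> annex -> porch -> cellar -> terrace -> patio -> vault -> attic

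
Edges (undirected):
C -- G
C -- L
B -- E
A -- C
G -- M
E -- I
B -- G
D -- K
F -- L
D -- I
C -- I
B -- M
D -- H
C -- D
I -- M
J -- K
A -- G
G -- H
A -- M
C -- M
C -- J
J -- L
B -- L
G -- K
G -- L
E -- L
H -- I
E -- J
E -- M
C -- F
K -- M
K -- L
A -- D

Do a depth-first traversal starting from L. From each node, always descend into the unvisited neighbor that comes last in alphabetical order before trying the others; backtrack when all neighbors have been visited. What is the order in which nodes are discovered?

L, K, M, I, H, G, C, J, E, B, F, D, A

Visit L
L → K
K → M
M → I
I → H
H → G
G → C
C → J
J → E
E → B
C → F
C → D
D → A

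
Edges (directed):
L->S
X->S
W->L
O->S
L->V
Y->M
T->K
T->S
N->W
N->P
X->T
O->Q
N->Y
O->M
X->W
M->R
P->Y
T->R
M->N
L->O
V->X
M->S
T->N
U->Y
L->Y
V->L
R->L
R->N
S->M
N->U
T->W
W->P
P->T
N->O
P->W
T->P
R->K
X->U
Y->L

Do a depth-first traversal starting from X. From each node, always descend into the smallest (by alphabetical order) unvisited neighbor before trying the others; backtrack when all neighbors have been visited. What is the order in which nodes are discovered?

X, S, M, N, O, Q, P, T, K, R, L, V, Y, W, U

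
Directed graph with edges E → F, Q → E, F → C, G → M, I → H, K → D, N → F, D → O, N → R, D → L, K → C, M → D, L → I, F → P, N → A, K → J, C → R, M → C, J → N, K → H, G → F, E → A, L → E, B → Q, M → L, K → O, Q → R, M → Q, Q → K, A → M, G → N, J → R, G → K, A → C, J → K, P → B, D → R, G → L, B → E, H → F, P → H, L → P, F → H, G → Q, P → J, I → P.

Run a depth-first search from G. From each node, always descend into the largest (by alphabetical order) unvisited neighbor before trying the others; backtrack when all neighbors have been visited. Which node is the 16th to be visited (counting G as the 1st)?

Visit G
G → Q
Q → R
Q → K
K → O
K → J
J → N
N → F
F → P
P → H
P → B
B → E
E → A
A → M
M → L
L → I
M → D
M → C

Visit order: G, Q, R, K, O, J, N, F, P, H, B, E, A, M, L, I, D, C

I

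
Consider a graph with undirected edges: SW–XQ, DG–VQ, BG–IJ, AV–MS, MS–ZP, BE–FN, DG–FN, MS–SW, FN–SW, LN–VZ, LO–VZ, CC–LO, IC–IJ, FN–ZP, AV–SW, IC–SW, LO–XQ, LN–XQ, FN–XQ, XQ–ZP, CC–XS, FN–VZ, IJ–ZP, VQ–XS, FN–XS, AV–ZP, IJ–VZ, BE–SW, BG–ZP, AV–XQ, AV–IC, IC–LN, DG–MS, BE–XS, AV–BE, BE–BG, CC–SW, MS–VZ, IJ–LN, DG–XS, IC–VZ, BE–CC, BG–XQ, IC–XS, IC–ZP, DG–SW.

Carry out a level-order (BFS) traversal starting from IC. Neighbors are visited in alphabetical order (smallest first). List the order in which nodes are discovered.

IC, AV, IJ, LN, SW, VZ, XS, ZP, BE, MS, XQ, BG, CC, DG, FN, LO, VQ

Visit IC; enqueue AV, IJ, LN, SW, VZ, XS, ZP → queue [AV, IJ, LN, SW, VZ, XS, ZP]
Visit AV; enqueue BE, MS, XQ → queue [IJ, LN, SW, VZ, XS, ZP, BE, MS, XQ]
Visit IJ; enqueue BG → queue [LN, SW, VZ, XS, ZP, BE, MS, XQ, BG]
Visit LN → queue [SW, VZ, XS, ZP, BE, MS, XQ, BG]
Visit SW; enqueue CC, DG, FN → queue [VZ, XS, ZP, BE, MS, XQ, BG, CC, DG, FN]
Visit VZ; enqueue LO → queue [XS, ZP, BE, MS, XQ, BG, CC, DG, FN, LO]
Visit XS; enqueue VQ → queue [ZP, BE, MS, XQ, BG, CC, DG, FN, LO, VQ]
Visit ZP → queue [BE, MS, XQ, BG, CC, DG, FN, LO, VQ]
Visit BE → queue [MS, XQ, BG, CC, DG, FN, LO, VQ]
Visit MS → queue [XQ, BG, CC, DG, FN, LO, VQ]
Visit XQ → queue [BG, CC, DG, FN, LO, VQ]
Visit BG → queue [CC, DG, FN, LO, VQ]
Visit CC → queue [DG, FN, LO, VQ]
Visit DG → queue [FN, LO, VQ]
Visit FN → queue [LO, VQ]
Visit LO → queue [VQ]
Visit VQ → queue []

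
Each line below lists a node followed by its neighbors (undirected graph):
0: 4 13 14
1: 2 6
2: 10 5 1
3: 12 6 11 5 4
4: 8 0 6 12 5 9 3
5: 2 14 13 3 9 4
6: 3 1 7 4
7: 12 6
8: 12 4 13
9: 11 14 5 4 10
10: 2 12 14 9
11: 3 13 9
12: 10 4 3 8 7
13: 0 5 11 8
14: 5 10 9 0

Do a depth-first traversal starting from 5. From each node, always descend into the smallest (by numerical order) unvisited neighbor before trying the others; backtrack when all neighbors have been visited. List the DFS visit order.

5, 2, 1, 6, 3, 4, 0, 13, 8, 12, 7, 10, 9, 11, 14

Visit 5
5 → 2
2 → 1
1 → 6
6 → 3
3 → 4
4 → 0
0 → 13
13 → 8
8 → 12
12 → 7
12 → 10
10 → 9
9 → 11
9 → 14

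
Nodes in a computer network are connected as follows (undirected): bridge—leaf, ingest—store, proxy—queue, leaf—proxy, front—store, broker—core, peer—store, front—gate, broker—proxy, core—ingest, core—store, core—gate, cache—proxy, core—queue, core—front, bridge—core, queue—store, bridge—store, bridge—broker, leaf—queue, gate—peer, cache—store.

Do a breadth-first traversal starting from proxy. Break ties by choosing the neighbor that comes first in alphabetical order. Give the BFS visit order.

proxy, broker, cache, leaf, queue, bridge, core, store, front, gate, ingest, peer

Visit proxy; enqueue broker, cache, leaf, queue → queue [broker, cache, leaf, queue]
Visit broker; enqueue bridge, core → queue [cache, leaf, queue, bridge, core]
Visit cache; enqueue store → queue [leaf, queue, bridge, core, store]
Visit leaf → queue [queue, bridge, core, store]
Visit queue → queue [bridge, core, store]
Visit bridge → queue [core, store]
Visit core; enqueue front, gate, ingest → queue [store, front, gate, ingest]
Visit store; enqueue peer → queue [front, gate, ingest, peer]
Visit front → queue [gate, ingest, peer]
Visit gate → queue [ingest, peer]
Visit ingest → queue [peer]
Visit peer → queue []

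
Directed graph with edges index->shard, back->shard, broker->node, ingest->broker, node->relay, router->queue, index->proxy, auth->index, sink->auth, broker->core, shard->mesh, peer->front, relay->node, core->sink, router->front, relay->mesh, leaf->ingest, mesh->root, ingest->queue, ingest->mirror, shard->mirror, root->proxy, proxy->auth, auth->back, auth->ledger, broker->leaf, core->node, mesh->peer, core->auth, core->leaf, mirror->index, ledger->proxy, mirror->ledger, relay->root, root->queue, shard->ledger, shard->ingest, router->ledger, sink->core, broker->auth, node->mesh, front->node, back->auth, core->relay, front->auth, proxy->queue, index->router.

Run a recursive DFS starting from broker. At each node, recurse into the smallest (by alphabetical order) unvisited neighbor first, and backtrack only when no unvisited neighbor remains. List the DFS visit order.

broker -> auth -> back -> shard -> ingest -> mirror -> index -> proxy -> queue -> router -> front -> node -> mesh -> peer -> root -> relay -> ledger -> core -> leaf -> sink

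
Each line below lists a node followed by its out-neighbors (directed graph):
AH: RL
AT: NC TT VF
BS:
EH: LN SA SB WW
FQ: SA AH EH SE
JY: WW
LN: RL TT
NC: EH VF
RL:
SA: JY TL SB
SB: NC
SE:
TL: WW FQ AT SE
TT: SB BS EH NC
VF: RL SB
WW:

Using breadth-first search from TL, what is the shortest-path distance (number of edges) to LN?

Level 0: TL
Level 1: AT, FQ, SE, WW
Level 2: AH, EH, NC, SA, TT, VF
Level 3: BS, JY, LN, RL, SB
LN first appears at level 3.

3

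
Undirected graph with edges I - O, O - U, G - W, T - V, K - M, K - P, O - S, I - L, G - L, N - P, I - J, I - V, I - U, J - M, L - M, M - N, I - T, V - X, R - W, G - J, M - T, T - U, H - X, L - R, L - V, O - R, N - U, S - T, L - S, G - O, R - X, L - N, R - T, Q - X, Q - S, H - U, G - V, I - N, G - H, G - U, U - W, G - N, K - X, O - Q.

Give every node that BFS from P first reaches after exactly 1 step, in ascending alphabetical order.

Level 0: P
Level 1: K, N
Level 2: G, I, L, M, U, X
Level 3: H, J, O, Q, R, S, T, V, W

K, N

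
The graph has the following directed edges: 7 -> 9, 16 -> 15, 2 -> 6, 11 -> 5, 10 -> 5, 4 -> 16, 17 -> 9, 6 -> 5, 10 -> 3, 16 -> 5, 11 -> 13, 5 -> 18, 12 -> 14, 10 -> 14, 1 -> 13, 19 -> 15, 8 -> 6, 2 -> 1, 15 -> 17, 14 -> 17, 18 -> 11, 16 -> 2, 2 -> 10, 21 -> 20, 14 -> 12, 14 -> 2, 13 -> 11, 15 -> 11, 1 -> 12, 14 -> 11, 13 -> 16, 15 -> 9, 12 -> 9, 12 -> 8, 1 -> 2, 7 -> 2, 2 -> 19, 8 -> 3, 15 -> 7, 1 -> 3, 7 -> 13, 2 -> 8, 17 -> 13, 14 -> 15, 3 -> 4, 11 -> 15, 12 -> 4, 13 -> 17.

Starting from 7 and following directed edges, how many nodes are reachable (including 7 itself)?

BFS from 7 visits: 7, 2, 9, 13, 1, 6, 8, 10, 19, 11, 16, 17, 3, 12, 5, 14, 15, 4, 18
Reachable nodes: 19 of 21 total.

19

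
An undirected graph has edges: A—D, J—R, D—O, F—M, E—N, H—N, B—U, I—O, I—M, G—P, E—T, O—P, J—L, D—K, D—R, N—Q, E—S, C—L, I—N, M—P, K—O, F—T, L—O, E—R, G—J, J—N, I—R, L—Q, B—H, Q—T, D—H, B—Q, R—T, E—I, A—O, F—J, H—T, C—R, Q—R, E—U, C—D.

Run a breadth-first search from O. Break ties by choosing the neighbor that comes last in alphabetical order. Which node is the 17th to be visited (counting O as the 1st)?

Visit O; enqueue P, L, K, I, D, A → queue [P, L, K, I, D, A]
Visit P; enqueue M, G → queue [L, K, I, D, A, M, G]
Visit L; enqueue Q, J, C → queue [K, I, D, A, M, G, Q, J, C]
Visit K → queue [I, D, A, M, G, Q, J, C]
Visit I; enqueue R, N, E → queue [D, A, M, G, Q, J, C, R, N, E]
Visit D; enqueue H → queue [A, M, G, Q, J, C, R, N, E, H]
Visit A → queue [M, G, Q, J, C, R, N, E, H]
Visit M; enqueue F → queue [G, Q, J, C, R, N, E, H, F]
Visit G → queue [Q, J, C, R, N, E, H, F]
Visit Q; enqueue T, B → queue [J, C, R, N, E, H, F, T, B]
Visit J → queue [C, R, N, E, H, F, T, B]
Visit C → queue [R, N, E, H, F, T, B]
Visit R → queue [N, E, H, F, T, B]
Visit N → queue [E, H, F, T, B]
Visit E; enqueue U, S → queue [H, F, T, B, U, S]
Visit H → queue [F, T, B, U, S]
Visit F → queue [T, B, U, S]
Visit T → queue [B, U, S]
Visit B → queue [U, S]
Visit U → queue [S]
Visit S → queue []

Visit order: O, P, L, K, I, D, A, M, G, Q, J, C, R, N, E, H, F, T, B, U, S

F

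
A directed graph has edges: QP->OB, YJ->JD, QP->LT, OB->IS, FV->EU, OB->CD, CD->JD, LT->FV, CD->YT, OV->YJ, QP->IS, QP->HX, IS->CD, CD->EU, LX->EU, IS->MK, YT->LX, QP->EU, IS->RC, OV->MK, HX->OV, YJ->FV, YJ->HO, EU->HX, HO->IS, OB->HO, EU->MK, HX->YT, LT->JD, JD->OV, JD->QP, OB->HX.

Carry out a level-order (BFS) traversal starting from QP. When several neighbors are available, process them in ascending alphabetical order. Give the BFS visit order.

QP → EU → HX → IS → LT → OB → MK → OV → YT → CD → RC → FV → JD → HO → YJ → LX

Visit QP; enqueue EU, HX, IS, LT, OB → queue [EU, HX, IS, LT, OB]
Visit EU; enqueue MK → queue [HX, IS, LT, OB, MK]
Visit HX; enqueue OV, YT → queue [IS, LT, OB, MK, OV, YT]
Visit IS; enqueue CD, RC → queue [LT, OB, MK, OV, YT, CD, RC]
Visit LT; enqueue FV, JD → queue [OB, MK, OV, YT, CD, RC, FV, JD]
Visit OB; enqueue HO → queue [MK, OV, YT, CD, RC, FV, JD, HO]
Visit MK → queue [OV, YT, CD, RC, FV, JD, HO]
Visit OV; enqueue YJ → queue [YT, CD, RC, FV, JD, HO, YJ]
Visit YT; enqueue LX → queue [CD, RC, FV, JD, HO, YJ, LX]
Visit CD → queue [RC, FV, JD, HO, YJ, LX]
Visit RC → queue [FV, JD, HO, YJ, LX]
Visit FV → queue [JD, HO, YJ, LX]
Visit JD → queue [HO, YJ, LX]
Visit HO → queue [YJ, LX]
Visit YJ → queue [LX]
Visit LX → queue []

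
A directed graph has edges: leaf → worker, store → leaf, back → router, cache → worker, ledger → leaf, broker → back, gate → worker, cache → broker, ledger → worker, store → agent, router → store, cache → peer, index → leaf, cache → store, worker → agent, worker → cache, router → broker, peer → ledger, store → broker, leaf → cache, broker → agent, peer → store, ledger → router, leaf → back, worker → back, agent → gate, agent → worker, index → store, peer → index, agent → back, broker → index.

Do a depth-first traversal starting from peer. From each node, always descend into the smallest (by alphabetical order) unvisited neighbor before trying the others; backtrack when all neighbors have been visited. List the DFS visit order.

Visit peer
peer → index
index → leaf
leaf → back
back → router
router → broker
broker → agent
agent → gate
gate → worker
worker → cache
cache → store
peer → ledger

peer, index, leaf, back, router, broker, agent, gate, worker, cache, store, ledger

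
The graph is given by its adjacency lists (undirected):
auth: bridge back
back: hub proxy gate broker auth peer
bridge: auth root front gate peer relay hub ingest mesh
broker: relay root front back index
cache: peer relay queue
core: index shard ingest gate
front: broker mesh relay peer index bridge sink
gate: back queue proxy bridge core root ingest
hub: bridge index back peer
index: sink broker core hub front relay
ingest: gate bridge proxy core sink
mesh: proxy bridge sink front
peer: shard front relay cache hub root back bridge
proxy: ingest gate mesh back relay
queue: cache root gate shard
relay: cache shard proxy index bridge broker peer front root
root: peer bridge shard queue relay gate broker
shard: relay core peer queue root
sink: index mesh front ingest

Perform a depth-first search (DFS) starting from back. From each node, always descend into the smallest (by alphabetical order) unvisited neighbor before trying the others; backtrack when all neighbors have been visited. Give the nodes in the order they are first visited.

back, auth, bridge, front, broker, index, core, gate, ingest, proxy, mesh, sink, relay, cache, peer, hub, root, queue, shard

Visit back
back → auth
auth → bridge
bridge → front
front → broker
broker → index
index → core
core → gate
gate → ingest
ingest → proxy
proxy → mesh
mesh → sink
proxy → relay
relay → cache
cache → peer
peer → hub
peer → root
root → queue
queue → shard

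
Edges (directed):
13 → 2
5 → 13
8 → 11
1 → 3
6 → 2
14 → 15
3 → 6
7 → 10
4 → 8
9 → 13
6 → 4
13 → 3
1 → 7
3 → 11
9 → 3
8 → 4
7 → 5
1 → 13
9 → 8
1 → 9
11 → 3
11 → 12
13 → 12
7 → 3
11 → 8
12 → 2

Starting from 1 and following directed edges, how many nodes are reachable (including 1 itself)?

13

BFS from 1 visits: 1, 13, 9, 7, 3, 12, 2, 8, 10, 5, 11, 6, 4
Reachable nodes: 13 of 15 total.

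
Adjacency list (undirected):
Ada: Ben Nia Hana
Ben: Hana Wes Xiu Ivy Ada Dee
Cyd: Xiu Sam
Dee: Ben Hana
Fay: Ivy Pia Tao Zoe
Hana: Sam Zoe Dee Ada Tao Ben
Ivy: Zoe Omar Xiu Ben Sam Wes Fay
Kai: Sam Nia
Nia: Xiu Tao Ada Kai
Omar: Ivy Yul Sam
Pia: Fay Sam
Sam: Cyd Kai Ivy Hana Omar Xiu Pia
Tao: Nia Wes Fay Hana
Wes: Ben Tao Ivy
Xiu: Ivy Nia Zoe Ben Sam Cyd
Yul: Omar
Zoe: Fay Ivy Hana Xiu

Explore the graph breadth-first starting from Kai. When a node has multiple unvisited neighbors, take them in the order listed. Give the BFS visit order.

Visit Kai; enqueue Sam, Nia → queue [Sam, Nia]
Visit Sam; enqueue Cyd, Ivy, Hana, Omar, Xiu, Pia → queue [Nia, Cyd, Ivy, Hana, Omar, Xiu, Pia]
Visit Nia; enqueue Tao, Ada → queue [Cyd, Ivy, Hana, Omar, Xiu, Pia, Tao, Ada]
Visit Cyd → queue [Ivy, Hana, Omar, Xiu, Pia, Tao, Ada]
Visit Ivy; enqueue Zoe, Ben, Wes, Fay → queue [Hana, Omar, Xiu, Pia, Tao, Ada, Zoe, Ben, Wes, Fay]
Visit Hana; enqueue Dee → queue [Omar, Xiu, Pia, Tao, Ada, Zoe, Ben, Wes, Fay, Dee]
Visit Omar; enqueue Yul → queue [Xiu, Pia, Tao, Ada, Zoe, Ben, Wes, Fay, Dee, Yul]
Visit Xiu → queue [Pia, Tao, Ada, Zoe, Ben, Wes, Fay, Dee, Yul]
Visit Pia → queue [Tao, Ada, Zoe, Ben, Wes, Fay, Dee, Yul]
Visit Tao → queue [Ada, Zoe, Ben, Wes, Fay, Dee, Yul]
Visit Ada → queue [Zoe, Ben, Wes, Fay, Dee, Yul]
Visit Zoe → queue [Ben, Wes, Fay, Dee, Yul]
Visit Ben → queue [Wes, Fay, Dee, Yul]
Visit Wes → queue [Fay, Dee, Yul]
Visit Fay → queue [Dee, Yul]
Visit Dee → queue [Yul]
Visit Yul → queue []

Kai, Sam, Nia, Cyd, Ivy, Hana, Omar, Xiu, Pia, Tao, Ada, Zoe, Ben, Wes, Fay, Dee, Yul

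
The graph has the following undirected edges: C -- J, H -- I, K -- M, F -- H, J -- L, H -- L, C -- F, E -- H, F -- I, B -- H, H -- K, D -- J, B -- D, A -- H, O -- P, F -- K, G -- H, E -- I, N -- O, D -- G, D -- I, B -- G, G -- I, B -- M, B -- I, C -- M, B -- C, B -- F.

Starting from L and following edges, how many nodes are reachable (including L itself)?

13

BFS from L visits: L, H, J, A, B, E, F, G, I, K, C, D, M
Reachable nodes: 13 of 16 total.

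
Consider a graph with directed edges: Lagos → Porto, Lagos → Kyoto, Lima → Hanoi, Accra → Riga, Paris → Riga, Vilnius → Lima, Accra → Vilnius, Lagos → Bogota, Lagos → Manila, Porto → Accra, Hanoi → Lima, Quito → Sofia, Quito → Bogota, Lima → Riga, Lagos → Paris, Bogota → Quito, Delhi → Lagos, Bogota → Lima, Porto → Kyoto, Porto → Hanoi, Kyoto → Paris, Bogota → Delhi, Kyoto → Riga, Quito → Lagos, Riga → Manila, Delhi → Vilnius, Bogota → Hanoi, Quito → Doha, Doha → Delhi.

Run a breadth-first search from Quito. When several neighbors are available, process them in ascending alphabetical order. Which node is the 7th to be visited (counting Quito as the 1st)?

Visit Quito; enqueue Bogota, Doha, Lagos, Sofia → queue [Bogota, Doha, Lagos, Sofia]
Visit Bogota; enqueue Delhi, Hanoi, Lima → queue [Doha, Lagos, Sofia, Delhi, Hanoi, Lima]
Visit Doha → queue [Lagos, Sofia, Delhi, Hanoi, Lima]
Visit Lagos; enqueue Kyoto, Manila, Paris, Porto → queue [Sofia, Delhi, Hanoi, Lima, Kyoto, Manila, Paris, Porto]
Visit Sofia → queue [Delhi, Hanoi, Lima, Kyoto, Manila, Paris, Porto]
Visit Delhi; enqueue Vilnius → queue [Hanoi, Lima, Kyoto, Manila, Paris, Porto, Vilnius]
Visit Hanoi → queue [Lima, Kyoto, Manila, Paris, Porto, Vilnius]
Visit Lima; enqueue Riga → queue [Kyoto, Manila, Paris, Porto, Vilnius, Riga]
Visit Kyoto → queue [Manila, Paris, Porto, Vilnius, Riga]
Visit Manila → queue [Paris, Porto, Vilnius, Riga]
Visit Paris → queue [Porto, Vilnius, Riga]
Visit Porto; enqueue Accra → queue [Vilnius, Riga, Accra]
Visit Vilnius → queue [Riga, Accra]
Visit Riga → queue [Accra]
Visit Accra → queue []

Visit order: Quito, Bogota, Doha, Lagos, Sofia, Delhi, Hanoi, Lima, Kyoto, Manila, Paris, Porto, Vilnius, Riga, Accra

Hanoi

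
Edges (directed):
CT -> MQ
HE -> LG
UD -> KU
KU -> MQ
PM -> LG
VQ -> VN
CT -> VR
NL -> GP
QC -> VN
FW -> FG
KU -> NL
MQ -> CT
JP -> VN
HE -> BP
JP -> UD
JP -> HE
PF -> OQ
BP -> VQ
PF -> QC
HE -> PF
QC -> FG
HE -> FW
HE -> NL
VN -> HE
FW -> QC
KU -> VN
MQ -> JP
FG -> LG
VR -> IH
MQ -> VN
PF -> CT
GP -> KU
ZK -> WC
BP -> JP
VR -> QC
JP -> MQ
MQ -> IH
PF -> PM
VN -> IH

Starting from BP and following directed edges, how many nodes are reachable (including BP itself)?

20

BFS from BP visits: BP, VQ, JP, VN, UD, MQ, HE, IH, KU, CT, PF, NL, LG, FW, VR, QC, PM, OQ, GP, FG
Reachable nodes: 20 of 22 total.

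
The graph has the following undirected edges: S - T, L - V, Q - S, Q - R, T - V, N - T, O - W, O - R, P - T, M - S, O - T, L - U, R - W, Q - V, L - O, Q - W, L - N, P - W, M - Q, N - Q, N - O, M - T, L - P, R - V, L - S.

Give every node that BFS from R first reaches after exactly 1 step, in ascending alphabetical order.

O, Q, V, W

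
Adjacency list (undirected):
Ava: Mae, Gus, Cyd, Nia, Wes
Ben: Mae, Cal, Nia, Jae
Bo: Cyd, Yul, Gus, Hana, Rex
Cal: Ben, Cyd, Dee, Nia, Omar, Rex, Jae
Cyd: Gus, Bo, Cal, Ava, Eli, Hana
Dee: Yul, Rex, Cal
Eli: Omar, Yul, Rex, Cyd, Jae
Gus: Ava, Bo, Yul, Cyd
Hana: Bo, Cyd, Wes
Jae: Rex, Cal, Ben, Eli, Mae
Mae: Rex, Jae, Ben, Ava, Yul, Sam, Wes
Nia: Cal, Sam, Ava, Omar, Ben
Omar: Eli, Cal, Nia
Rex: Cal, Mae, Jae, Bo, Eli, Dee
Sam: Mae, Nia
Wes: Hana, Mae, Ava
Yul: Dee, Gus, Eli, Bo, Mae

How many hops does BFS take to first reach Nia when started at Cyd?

2

Level 0: Cyd
Level 1: Ava, Bo, Cal, Eli, Gus, Hana
Level 2: Ben, Dee, Jae, Mae, Nia, Omar, Rex, Wes, Yul
Level 3: Sam
Nia first appears at level 2.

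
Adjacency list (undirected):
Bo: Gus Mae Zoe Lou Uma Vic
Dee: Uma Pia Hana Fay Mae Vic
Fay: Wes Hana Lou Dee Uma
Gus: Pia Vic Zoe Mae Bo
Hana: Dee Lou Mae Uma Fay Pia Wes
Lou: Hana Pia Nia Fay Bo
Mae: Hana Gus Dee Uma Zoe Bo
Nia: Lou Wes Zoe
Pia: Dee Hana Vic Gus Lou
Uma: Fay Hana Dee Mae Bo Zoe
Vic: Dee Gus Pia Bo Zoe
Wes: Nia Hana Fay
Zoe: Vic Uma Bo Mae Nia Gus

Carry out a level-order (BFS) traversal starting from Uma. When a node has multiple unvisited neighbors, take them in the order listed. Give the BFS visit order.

Uma, Fay, Hana, Dee, Mae, Bo, Zoe, Wes, Lou, Pia, Vic, Gus, Nia

Visit Uma; enqueue Fay, Hana, Dee, Mae, Bo, Zoe → queue [Fay, Hana, Dee, Mae, Bo, Zoe]
Visit Fay; enqueue Wes, Lou → queue [Hana, Dee, Mae, Bo, Zoe, Wes, Lou]
Visit Hana; enqueue Pia → queue [Dee, Mae, Bo, Zoe, Wes, Lou, Pia]
Visit Dee; enqueue Vic → queue [Mae, Bo, Zoe, Wes, Lou, Pia, Vic]
Visit Mae; enqueue Gus → queue [Bo, Zoe, Wes, Lou, Pia, Vic, Gus]
Visit Bo → queue [Zoe, Wes, Lou, Pia, Vic, Gus]
Visit Zoe; enqueue Nia → queue [Wes, Lou, Pia, Vic, Gus, Nia]
Visit Wes → queue [Lou, Pia, Vic, Gus, Nia]
Visit Lou → queue [Pia, Vic, Gus, Nia]
Visit Pia → queue [Vic, Gus, Nia]
Visit Vic → queue [Gus, Nia]
Visit Gus → queue [Nia]
Visit Nia → queue []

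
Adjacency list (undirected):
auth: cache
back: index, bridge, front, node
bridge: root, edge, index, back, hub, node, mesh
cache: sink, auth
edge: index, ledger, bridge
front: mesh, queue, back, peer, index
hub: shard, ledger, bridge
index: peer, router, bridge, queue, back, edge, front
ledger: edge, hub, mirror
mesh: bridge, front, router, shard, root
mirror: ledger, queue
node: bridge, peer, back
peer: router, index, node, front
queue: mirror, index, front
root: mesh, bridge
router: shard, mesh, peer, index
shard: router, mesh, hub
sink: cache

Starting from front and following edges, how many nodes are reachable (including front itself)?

BFS from front visits: front, mesh, queue, back, peer, index, bridge, router, shard, root, mirror, node, edge, hub, ledger
Reachable nodes: 15 of 18 total.

15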